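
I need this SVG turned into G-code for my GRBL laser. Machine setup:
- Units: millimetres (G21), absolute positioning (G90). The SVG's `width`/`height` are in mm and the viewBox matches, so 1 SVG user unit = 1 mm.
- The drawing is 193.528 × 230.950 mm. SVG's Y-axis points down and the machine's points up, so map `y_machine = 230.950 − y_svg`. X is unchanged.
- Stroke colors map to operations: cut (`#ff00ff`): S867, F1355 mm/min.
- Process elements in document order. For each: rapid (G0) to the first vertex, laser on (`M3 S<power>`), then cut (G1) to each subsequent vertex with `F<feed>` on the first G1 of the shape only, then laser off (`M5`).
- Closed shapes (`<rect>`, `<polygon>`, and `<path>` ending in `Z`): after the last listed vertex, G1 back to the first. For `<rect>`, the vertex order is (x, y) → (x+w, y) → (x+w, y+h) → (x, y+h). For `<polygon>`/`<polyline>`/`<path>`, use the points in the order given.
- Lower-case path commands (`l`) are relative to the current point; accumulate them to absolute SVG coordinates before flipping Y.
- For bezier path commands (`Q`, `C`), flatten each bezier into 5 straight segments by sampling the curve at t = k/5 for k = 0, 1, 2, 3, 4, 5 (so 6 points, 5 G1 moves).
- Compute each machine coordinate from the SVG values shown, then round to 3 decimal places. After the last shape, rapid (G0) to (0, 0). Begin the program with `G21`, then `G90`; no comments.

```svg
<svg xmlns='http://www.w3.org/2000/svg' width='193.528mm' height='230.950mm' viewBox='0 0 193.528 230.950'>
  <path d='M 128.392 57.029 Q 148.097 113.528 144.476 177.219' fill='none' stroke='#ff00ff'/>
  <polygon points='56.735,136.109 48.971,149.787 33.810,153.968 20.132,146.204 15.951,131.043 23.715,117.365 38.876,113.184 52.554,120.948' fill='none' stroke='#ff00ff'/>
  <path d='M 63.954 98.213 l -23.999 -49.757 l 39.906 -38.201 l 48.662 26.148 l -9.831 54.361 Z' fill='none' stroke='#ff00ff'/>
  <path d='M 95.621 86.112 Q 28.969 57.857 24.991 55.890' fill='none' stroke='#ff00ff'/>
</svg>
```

G21
G90
G0 X128.392 Y173.921
M3 S867
G1 X135.341 Y151.034 F1355
G1 X140.424 Y127.571
G1 X143.641 Y103.533
G1 X144.991 Y78.920
G1 X144.476 Y53.731
M5
G0 X56.735 Y94.841
M3 S867
G1 X48.971 Y81.163 F1355
G1 X33.810 Y76.982
G1 X20.132 Y84.746
G1 X15.951 Y99.907
G1 X23.715 Y113.585
G1 X38.876 Y117.766
G1 X52.554 Y110.002
G1 X56.735 Y94.841
M5
G0 X63.954 Y132.737
M3 S867
G1 X39.955 Y182.494 F1355
G1 X79.861 Y220.695
G1 X128.523 Y194.547
G1 X118.692 Y140.186
G1 X63.954 Y132.737
M5
G0 X95.621 Y144.838
M3 S867
G1 X71.467 Y155.088 F1355
G1 X52.327 Y163.236
G1 X38.201 Y169.280
G1 X29.089 Y173.222
G1 X24.991 Y175.060
M5
G0 X0.000 Y0.000

Since the viewBox matches the mm dimensions, user units are millimetres directly. The only transform is the Y-flip y_m = 230.950 − y_svg.

Shape 1 is a quadratic bezier drawn with `<path>`. Its stroke #ff00ff means cut at S867, F1355. After flipping Y the toolpath is (128.392,173.921) → (135.341,151.034) → (140.424,127.571) → (143.641,103.533) → (144.991,78.920) → (144.476,53.731).

Shape 2 is a regular polygon drawn with `<polygon>`. Its stroke #ff00ff means cut at S867, F1355. After flipping Y the toolpath is (56.735,94.841) → (48.971,81.163) → (33.810,76.982) → (20.132,84.746) → (15.951,99.907) → (23.715,113.585) → (38.876,117.766) → (52.554,110.002) → (56.735,94.841), returning to the start.

Shape 3 is a regular polygon drawn with `<path>`. Its stroke #ff00ff means cut at S867, F1355. After flipping Y the toolpath is (63.954,132.737) → (39.955,182.494) → (79.861,220.695) → (128.523,194.547) → (118.692,140.186) → (63.954,132.737), returning to the start.

Shape 4 is a quadratic bezier drawn with `<path>`. Its stroke #ff00ff means cut at S867, F1355. After flipping Y the toolpath is (95.621,144.838) → (71.467,155.088) → (52.327,163.236) → (38.201,169.280) → (29.089,173.222) → (24.991,175.060).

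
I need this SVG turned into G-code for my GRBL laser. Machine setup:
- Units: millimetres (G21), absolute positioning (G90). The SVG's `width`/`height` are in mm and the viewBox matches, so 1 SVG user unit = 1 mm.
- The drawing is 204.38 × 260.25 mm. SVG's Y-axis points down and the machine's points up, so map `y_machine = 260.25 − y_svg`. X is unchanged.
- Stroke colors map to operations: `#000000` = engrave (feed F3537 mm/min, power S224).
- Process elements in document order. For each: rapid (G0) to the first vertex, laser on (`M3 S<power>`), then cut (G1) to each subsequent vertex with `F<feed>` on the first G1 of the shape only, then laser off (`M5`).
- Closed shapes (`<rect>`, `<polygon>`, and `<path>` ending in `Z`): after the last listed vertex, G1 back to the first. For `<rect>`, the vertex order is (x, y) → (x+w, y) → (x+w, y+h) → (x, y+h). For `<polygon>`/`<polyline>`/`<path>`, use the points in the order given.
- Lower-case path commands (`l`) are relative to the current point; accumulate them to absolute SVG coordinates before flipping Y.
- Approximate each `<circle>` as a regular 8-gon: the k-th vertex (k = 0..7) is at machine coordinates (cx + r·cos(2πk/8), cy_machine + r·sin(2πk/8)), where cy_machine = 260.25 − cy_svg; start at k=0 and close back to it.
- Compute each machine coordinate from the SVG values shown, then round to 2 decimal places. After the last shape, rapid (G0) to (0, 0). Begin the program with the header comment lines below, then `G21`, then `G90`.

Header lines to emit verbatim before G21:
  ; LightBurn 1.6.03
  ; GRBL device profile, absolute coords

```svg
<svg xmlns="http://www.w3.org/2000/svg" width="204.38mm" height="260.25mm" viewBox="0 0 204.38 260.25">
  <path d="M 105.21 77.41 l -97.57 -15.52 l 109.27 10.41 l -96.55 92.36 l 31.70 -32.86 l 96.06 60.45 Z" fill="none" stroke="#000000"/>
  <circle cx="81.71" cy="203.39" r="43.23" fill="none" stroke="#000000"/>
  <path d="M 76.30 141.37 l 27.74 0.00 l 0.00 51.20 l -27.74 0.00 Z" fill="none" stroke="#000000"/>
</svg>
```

viewBox `0 0 204.38 260.25` with mm width/height → 1 unit = 1 mm. Flip: y_m = 260.25 − y_svg.

**Shape 1** — `<path>` closed polygon, stroke `#000000` → engrave (S224, F3537). Machine vertices: (105.21,182.84) → (7.64,198.36) → (116.91,187.95) → (20.36,95.59) → (52.06,128.45) → (148.12,68.00) → (105.21,182.84). Closed: final G1 returns to the first vertex.

**Shape 2** — `<circle>` circle, stroke `#000000` → engrave (S224, F3537). Machine vertices: (124.94,56.86) → (112.28,87.43) → (81.71,100.09) → (51.14,87.43) → (38.48,56.86) → (51.14,26.29) → (81.71,13.63) → (112.28,26.29) → (124.94,56.86). Closed: final G1 returns to the first vertex.

**Shape 3** — `<path>` rectangle, stroke `#000000` → engrave (S224, F3537). Machine vertices: (76.30,118.88) → (104.04,118.88) → (104.04,67.68) → (76.30,67.68) → (76.30,118.88). Closed: final G1 returns to the first vertex.

; LightBurn 1.6.03
; GRBL device profile, absolute coords
G21
G90
G0 X105.21 Y182.84
M3 S224
G1 X7.64 Y198.36 F3537
G1 X116.91 Y187.95
G1 X20.36 Y95.59
G1 X52.06 Y128.45
G1 X148.12 Y68.00
G1 X105.21 Y182.84
M5
G0 X124.94 Y56.86
M3 S224
G1 X112.28 Y87.43 F3537
G1 X81.71 Y100.09
G1 X51.14 Y87.43
G1 X38.48 Y56.86
G1 X51.14 Y26.29
G1 X81.71 Y13.63
G1 X112.28 Y26.29
G1 X124.94 Y56.86
M5
G0 X76.30 Y118.88
M3 S224
G1 X104.04 Y118.88 F3537
G1 X104.04 Y67.68
G1 X76.30 Y67.68
G1 X76.30 Y118.88
M5
G0 X0.00 Y0.00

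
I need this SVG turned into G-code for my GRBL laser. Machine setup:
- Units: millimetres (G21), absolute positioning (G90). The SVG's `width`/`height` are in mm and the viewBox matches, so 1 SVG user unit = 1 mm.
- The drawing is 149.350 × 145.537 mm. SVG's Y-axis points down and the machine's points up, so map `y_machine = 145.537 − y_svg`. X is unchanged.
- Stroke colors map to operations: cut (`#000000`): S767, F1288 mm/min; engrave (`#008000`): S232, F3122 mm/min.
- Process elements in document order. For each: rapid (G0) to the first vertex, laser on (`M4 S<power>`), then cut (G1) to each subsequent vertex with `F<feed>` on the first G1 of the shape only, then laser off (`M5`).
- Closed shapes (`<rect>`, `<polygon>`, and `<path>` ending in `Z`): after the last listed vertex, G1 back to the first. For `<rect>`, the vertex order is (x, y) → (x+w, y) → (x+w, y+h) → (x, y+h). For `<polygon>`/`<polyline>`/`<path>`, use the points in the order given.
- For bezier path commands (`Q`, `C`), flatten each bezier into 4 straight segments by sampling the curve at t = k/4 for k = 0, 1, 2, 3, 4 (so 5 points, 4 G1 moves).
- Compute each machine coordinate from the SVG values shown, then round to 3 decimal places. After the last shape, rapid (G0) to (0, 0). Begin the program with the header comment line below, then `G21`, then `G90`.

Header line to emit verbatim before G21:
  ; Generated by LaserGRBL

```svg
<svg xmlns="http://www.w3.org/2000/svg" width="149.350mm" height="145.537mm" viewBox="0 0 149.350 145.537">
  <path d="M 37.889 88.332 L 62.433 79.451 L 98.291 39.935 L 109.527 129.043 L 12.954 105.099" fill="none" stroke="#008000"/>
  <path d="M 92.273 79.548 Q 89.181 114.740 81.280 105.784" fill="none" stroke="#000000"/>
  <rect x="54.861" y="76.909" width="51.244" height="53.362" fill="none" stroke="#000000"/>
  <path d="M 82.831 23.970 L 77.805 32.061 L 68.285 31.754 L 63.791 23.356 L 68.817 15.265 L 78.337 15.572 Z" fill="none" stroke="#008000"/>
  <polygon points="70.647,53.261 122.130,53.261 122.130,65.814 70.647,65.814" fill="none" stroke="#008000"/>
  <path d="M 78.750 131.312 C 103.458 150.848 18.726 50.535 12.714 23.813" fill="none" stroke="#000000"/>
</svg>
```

; Generated by LaserGRBL
G21
G90
G0 X37.889 Y57.205
M4 S232
G1 X62.433 Y66.086 F3122
G1 X98.291 Y105.602
G1 X109.527 Y16.494
G1 X12.954 Y40.438
M5
G0 X92.273 Y65.989
M4 S767
G1 X90.426 Y51.152 F1288
G1 X87.979 Y41.834
G1 X84.930 Y38.034
G1 X81.280 Y39.753
M5
G0 X54.861 Y68.628
M4 S767
G1 X106.105 Y68.628 F1288
G1 X106.105 Y15.266
G1 X54.861 Y15.266
G1 X54.861 Y68.628
M5
G0 X82.831 Y121.567
M4 S232
G1 X77.805 Y113.476 F3122
G1 X68.285 Y113.783
G1 X63.791 Y122.181
G1 X68.817 Y130.272
G1 X78.337 Y129.965
G1 X82.831 Y121.567
M5
G0 X70.647 Y92.276
M4 S232
G1 X122.130 Y92.276 F3122
G1 X122.130 Y79.723
G1 X70.647 Y79.723
G1 X70.647 Y92.276
M5
G0 X78.750 Y14.225
M4 S767
G1 X79.701 Y19.022 F1288
G1 X57.252 Y50.628
G1 X29.043 Y90.907
G1 X12.714 Y121.724
M5
G0 X0.000 Y0.000

Since the viewBox matches the mm dimensions, user units are millimetres directly. The only transform is the Y-flip y_m = 145.537 − y_svg.

Shape 1 is a open polyline drawn with `<path>`. Its stroke #008000 means engrave at S232, F3122. After flipping Y the toolpath is (37.889,57.205) → (62.433,66.086) → (98.291,105.602) → (109.527,16.494) → (12.954,40.438).

Shape 2 is a quadratic bezier drawn with `<path>`. Its stroke #000000 means cut at S767, F1288. After flipping Y the toolpath is (92.273,65.989) → (90.426,51.152) → (87.979,41.834) → (84.930,38.034) → (81.280,39.753).

Shape 3 is a rectangle drawn with `<rect>`. Its stroke #000000 means cut at S767, F1288. After flipping Y the toolpath is (54.861,68.628) → (106.105,68.628) → (106.105,15.266) → (54.861,15.266) → (54.861,68.628), returning to the start.

Shape 4 is a regular polygon drawn with `<path>`. Its stroke #008000 means engrave at S232, F3122. After flipping Y the toolpath is (82.831,121.567) → (77.805,113.476) → (68.285,113.783) → (63.791,122.181) → (68.817,130.272) → (78.337,129.965) → (82.831,121.567), returning to the start.

Shape 5 is a rectangle drawn with `<polygon>`. Its stroke #008000 means engrave at S232, F3122. After flipping Y the toolpath is (70.647,92.276) → (122.130,92.276) → (122.130,79.723) → (70.647,79.723) → (70.647,92.276), returning to the start.

Shape 6 is a cubic bezier drawn with `<path>`. Its stroke #000000 means cut at S767, F1288. After flipping Y the toolpath is (78.750,14.225) → (79.701,19.022) → (57.252,50.628) → (29.043,90.907) → (12.714,121.724).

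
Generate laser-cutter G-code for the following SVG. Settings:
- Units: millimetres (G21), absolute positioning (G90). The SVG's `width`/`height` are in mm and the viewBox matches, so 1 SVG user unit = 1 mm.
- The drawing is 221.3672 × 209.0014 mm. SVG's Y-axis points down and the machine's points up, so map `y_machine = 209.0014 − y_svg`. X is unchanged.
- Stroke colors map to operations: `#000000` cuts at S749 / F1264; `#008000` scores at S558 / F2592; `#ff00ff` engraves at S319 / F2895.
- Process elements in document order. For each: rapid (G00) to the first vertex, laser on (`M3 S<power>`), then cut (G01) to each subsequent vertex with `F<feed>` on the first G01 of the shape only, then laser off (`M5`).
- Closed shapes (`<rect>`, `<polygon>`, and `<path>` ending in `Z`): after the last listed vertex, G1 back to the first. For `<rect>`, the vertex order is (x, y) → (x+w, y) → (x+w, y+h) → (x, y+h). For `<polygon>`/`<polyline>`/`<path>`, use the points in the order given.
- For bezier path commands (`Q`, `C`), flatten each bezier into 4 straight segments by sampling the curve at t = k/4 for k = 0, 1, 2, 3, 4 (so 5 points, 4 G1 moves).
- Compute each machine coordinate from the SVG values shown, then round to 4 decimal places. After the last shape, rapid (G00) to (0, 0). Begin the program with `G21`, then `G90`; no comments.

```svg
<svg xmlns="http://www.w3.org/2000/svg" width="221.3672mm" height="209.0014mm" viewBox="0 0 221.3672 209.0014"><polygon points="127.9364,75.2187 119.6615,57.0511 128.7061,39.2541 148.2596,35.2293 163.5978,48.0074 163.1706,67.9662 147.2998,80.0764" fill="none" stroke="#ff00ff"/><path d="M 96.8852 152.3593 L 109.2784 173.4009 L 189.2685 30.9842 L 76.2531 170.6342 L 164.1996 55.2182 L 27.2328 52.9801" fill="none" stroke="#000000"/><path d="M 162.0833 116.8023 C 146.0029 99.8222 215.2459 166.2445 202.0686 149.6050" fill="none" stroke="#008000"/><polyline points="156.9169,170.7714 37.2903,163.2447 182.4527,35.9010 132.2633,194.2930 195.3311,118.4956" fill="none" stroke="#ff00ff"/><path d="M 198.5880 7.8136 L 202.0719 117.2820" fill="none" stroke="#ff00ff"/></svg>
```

1 u = 1 mm; y_m = 209.0014 − y.

[1] `<polygon>` regular polygon, #ff00ff→engrave S319 F2895: (127.9364,133.7827) → (119.6615,151.9503) → (128.7061,169.7473) → (148.2596,173.7721) → (163.5978,160.9940) → (163.1706,141.0352) → (147.2998,128.9250) → (127.9364,133.7827) (closed)

[2] `<path>` open polyline, #000000→cut S749 F1264: (96.8852,56.6421) → (109.2784,35.6005) → (189.2685,178.0172) → (76.2531,38.3672) → (164.1996,153.7832) → (27.2328,156.0213)

[3] `<path>` cubic bezier, #008000→score S558 F2592: (162.0833,92.1991) → (163.4001,91.8972) → (180.9873,75.9255) → (199.1188,59.8899) → (202.0686,59.3964)

[4] `<polyline>` open polyline, #ff00ff→engrave S319 F2895: (156.9169,38.2300) → (37.2903,45.7567) → (182.4527,173.1004) → (132.2633,14.7084) → (195.3311,90.5058)

[5] `<path>` line segment, #ff00ff→engrave S319 F2895: (198.5880,201.1878) → (202.0719,91.7194)

G21
G90
G00 X127.9364 Y133.7827
M3 S319
G01 X119.6615 Y151.9503 F2895
G01 X128.7061 Y169.7473
G01 X148.2596 Y173.7721
G01 X163.5978 Y160.9940
G01 X163.1706 Y141.0352
G01 X147.2998 Y128.9250
G01 X127.9364 Y133.7827
M5
G00 X96.8852 Y56.6421
M3 S749
G01 X109.2784 Y35.6005 F1264
G01 X189.2685 Y178.0172
G01 X76.2531 Y38.3672
G01 X164.1996 Y153.7832
G01 X27.2328 Y156.0213
M5
G00 X162.0833 Y92.1991
M3 S558
G01 X163.4001 Y91.8972 F2592
G01 X180.9873 Y75.9255
G01 X199.1188 Y59.8899
G01 X202.0686 Y59.3964
M5
G00 X156.9169 Y38.2300
M3 S319
G01 X37.2903 Y45.7567 F2895
G01 X182.4527 Y173.1004
G01 X132.2633 Y14.7084
G01 X195.3311 Y90.5058
M5
G00 X198.5880 Y201.1878
M3 S319
G01 X202.0719 Y91.7194 F2895
M5
G00 X0.0000 Y0.0000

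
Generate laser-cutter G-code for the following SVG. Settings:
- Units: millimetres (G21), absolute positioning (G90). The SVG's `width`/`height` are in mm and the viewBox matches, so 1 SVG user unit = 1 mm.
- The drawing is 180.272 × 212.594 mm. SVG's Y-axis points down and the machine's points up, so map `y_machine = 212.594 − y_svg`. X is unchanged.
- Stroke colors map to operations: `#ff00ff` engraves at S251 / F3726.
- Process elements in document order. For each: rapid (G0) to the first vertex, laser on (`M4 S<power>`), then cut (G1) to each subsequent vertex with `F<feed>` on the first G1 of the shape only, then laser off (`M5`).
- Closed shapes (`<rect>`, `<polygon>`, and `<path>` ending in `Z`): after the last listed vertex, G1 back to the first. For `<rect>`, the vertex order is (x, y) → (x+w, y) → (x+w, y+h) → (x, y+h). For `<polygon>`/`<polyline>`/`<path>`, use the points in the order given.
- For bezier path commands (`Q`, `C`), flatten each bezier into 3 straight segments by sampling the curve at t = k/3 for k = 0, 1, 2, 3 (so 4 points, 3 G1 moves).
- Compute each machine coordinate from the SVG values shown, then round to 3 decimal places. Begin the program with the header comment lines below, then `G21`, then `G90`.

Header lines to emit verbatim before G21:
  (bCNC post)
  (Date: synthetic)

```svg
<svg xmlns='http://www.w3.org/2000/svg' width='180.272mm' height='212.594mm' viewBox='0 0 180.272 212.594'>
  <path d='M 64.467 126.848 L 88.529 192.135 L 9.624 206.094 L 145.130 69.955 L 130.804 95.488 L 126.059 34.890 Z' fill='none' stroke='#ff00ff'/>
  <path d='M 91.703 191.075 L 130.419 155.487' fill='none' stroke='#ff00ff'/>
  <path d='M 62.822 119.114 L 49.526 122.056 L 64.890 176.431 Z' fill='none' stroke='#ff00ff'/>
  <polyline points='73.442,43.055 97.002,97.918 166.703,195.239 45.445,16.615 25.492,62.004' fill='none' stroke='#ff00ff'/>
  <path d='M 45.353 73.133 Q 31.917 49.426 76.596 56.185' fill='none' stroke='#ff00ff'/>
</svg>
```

(bCNC post)
(Date: synthetic)
G21
G90
G0 X64.467 Y85.746
M4 S251
G1 X88.529 Y20.459 F3726
G1 X9.624 Y6.500
G1 X145.130 Y142.639
G1 X130.804 Y117.106
G1 X126.059 Y177.704
G1 X64.467 Y85.746
M5
G0 X91.703 Y21.519
M4 S251
G1 X130.419 Y57.107 F3726
M5
G0 X62.822 Y93.480
M4 S251
G1 X49.526 Y90.538 F3726
G1 X64.890 Y36.163
G1 X62.822 Y93.480
M5
G0 X73.442 Y169.539
M4 S251
G1 X97.002 Y114.676 F3726
G1 X166.703 Y17.355
G1 X45.445 Y195.979
G1 X25.492 Y150.590
M5
G0 X45.353 Y139.461
M4 S251
G1 X42.853 Y151.881 F3726
G1 X53.267 Y157.530
G1 X76.596 Y156.409
M5

viewBox `0 0 180.272 212.594` with mm width/height → 1 unit = 1 mm. Flip: y_m = 212.594 − y_svg.

**Shape 1** — `<path>` closed polygon, stroke `#ff00ff` → engrave (S251, F3726). Machine vertices: (64.467,85.746) → (88.529,20.459) → (9.624,6.500) → (145.130,142.639) → (130.804,117.106) → (126.059,177.704) → (64.467,85.746). Closed: final G1 returns to the first vertex.

**Shape 2** — `<path>` line segment, stroke `#ff00ff` → engrave (S251, F3726). Machine vertices: (91.703,21.519) → (130.419,57.107). Open path.

**Shape 3** — `<path>` closed polygon, stroke `#ff00ff` → engrave (S251, F3726). Machine vertices: (62.822,93.480) → (49.526,90.538) → (64.890,36.163) → (62.822,93.480). Closed: final G1 returns to the first vertex.

**Shape 4** — `<polyline>` open polyline, stroke `#ff00ff` → engrave (S251, F3726). Machine vertices: (73.442,169.539) → (97.002,114.676) → (166.703,17.355) → (45.445,195.979) → (25.492,150.590). Open path.

**Shape 5** — `<path>` quadratic bezier, stroke `#ff00ff` → engrave (S251, F3726). Control points (SVG): P0=(45.353,73.133), P1=(31.917,49.426), P2=(76.596,56.185); sampled at t=k/3. Machine vertices: (45.353,139.461) → (42.853,151.881) → (53.267,157.530) → (76.596,156.409). Open path.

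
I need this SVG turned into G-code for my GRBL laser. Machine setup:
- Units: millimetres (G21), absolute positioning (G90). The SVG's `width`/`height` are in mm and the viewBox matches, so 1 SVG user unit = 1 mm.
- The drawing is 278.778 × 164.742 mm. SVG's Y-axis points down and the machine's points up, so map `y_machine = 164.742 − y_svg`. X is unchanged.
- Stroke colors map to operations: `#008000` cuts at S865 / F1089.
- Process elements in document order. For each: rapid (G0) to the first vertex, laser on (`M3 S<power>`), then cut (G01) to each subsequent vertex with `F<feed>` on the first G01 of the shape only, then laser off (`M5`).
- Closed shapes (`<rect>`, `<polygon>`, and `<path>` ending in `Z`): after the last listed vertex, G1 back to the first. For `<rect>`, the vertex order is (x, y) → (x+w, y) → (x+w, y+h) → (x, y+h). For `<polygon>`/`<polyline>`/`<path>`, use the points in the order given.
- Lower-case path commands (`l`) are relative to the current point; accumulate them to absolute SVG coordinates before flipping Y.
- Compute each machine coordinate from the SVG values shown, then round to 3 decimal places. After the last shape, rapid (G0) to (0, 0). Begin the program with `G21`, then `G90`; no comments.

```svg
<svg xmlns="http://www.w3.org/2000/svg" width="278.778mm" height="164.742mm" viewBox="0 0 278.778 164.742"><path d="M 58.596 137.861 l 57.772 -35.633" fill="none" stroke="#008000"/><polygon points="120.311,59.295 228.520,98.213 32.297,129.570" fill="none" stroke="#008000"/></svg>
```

viewBox `0 0 278.778 164.742` with mm width/height → 1 unit = 1 mm. Flip: y_m = 164.742 − y_svg.

**Shape 1** — `<path>` line segment, stroke `#008000` → cut (S865, F1089). Machine vertices: (58.596,26.881) → (116.368,62.514). Open path.

**Shape 2** — `<polygon>` closed polygon, stroke `#008000` → cut (S865, F1089). Machine vertices: (120.311,105.447) → (228.520,66.529) → (32.297,35.172) → (120.311,105.447). Closed: final G1 returns to the first vertex.

G21
G90
G0 X58.596 Y26.881
M3 S865
G01 X116.368 Y62.514 F1089
M5
G0 X120.311 Y105.447
M3 S865
G01 X228.520 Y66.529 F1089
G01 X32.297 Y35.172
G01 X120.311 Y105.447
M5
G0 X0.000 Y0.000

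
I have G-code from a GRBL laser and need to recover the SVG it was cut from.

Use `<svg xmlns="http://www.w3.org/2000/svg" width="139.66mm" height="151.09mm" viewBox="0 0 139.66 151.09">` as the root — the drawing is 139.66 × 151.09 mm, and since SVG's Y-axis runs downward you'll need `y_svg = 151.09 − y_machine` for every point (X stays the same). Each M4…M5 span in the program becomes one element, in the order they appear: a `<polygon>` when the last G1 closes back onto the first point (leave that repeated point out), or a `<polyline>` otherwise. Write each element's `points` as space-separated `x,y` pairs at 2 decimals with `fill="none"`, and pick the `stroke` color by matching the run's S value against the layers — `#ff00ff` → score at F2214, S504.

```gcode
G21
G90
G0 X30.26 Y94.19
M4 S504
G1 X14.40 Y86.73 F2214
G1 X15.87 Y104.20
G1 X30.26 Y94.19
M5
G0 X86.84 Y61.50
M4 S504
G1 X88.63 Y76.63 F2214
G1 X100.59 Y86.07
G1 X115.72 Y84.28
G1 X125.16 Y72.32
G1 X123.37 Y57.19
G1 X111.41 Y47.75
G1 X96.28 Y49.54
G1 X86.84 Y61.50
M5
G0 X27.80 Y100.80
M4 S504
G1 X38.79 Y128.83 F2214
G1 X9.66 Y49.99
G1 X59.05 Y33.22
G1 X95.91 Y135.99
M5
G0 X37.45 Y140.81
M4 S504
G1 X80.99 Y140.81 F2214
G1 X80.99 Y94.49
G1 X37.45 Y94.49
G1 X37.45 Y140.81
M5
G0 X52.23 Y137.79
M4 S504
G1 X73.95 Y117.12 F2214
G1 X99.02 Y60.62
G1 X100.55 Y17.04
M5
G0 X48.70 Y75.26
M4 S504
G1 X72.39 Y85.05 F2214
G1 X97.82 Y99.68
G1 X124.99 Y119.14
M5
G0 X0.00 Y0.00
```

<svg xmlns="http://www.w3.org/2000/svg" width="139.66mm" height="151.09mm" viewBox="0 0 139.66 151.09">
  <polygon points="30.26,56.90 14.40,64.36 15.87,46.89" fill="none" stroke="#ff00ff"/>
  <polygon points="86.84,89.59 88.63,74.46 100.59,65.02 115.72,66.81 125.16,78.77 123.37,93.90 111.41,103.34 96.28,101.55" fill="none" stroke="#ff00ff"/>
  <polyline points="27.80,50.29 38.79,22.26 9.66,101.10 59.05,117.87 95.91,15.10" fill="none" stroke="#ff00ff"/>
  <polygon points="37.45,10.28 80.99,10.28 80.99,56.60 37.45,56.60" fill="none" stroke="#ff00ff"/>
  <polyline points="52.23,13.30 73.95,33.97 99.02,90.47 100.55,134.05" fill="none" stroke="#ff00ff"/>
  <polyline points="48.70,75.83 72.39,66.04 97.82,51.41 124.99,31.95" fill="none" stroke="#ff00ff"/>
</svg>

Each laser-on run becomes one SVG element. Flip Y back into SVG space with y_svg = 151.09 − y_machine. Every run uses S504, so all elements get stroke `#ff00ff` (score).

Run 1: The run returns to its start, so emit a `<polygon>` with points (Y-flipped): 30.26,56.90 14.40,64.36 15.87,46.89.

Run 2: The run returns to its start, so emit a `<polygon>` with points (Y-flipped): 86.84,89.59 88.63,74.46 100.59,65.02 115.72,66.81 125.16,78.77 123.37,93.90 111.41,103.34 96.28,101.55.

Run 3: The run is open, so emit a `<polyline>` with points (Y-flipped): 27.80,50.29 38.79,22.26 9.66,101.10 59.05,117.87 95.91,15.10.

Run 4: The run returns to its start, so emit a `<polygon>` with points (Y-flipped): 37.45,10.28 80.99,10.28 80.99,56.60 37.45,56.60.

Run 5: The run is open, so emit a `<polyline>` with points (Y-flipped): 52.23,13.30 73.95,33.97 99.02,90.47 100.55,134.05.

Run 6: The run is open, so emit a `<polyline>` with points (Y-flipped): 48.70,75.83 72.39,66.04 97.82,51.41 124.99,31.95.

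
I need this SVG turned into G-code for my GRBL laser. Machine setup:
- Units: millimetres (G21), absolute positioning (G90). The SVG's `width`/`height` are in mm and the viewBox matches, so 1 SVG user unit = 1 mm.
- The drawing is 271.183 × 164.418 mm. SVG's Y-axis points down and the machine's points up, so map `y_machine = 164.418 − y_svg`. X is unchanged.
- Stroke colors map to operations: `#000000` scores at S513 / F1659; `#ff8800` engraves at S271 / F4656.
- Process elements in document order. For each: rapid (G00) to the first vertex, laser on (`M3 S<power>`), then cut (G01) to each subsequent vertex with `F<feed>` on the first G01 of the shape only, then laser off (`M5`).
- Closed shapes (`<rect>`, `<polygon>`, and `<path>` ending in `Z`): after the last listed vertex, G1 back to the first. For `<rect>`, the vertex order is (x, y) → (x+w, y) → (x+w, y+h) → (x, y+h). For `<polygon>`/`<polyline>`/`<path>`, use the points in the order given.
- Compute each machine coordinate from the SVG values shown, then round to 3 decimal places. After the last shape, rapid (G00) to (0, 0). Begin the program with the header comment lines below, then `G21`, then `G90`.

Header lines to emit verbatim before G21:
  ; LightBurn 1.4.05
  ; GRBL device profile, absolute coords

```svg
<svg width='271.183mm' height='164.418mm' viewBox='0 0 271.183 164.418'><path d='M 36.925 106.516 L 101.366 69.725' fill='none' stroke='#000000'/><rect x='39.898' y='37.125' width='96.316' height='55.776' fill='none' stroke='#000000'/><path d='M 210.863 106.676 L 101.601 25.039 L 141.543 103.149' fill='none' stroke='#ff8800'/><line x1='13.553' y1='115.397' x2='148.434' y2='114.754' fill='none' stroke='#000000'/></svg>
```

; LightBurn 1.4.05
; GRBL device profile, absolute coords
G21
G90
G00 X36.925 Y57.902
M3 S513
G01 X101.366 Y94.693 F1659
M5
G00 X39.898 Y127.293
M3 S513
G01 X136.214 Y127.293 F1659
G01 X136.214 Y71.517
G01 X39.898 Y71.517
G01 X39.898 Y127.293
M5
G00 X210.863 Y57.742
M3 S271
G01 X101.601 Y139.379 F4656
G01 X141.543 Y61.269
M5
G00 X13.553 Y49.021
M3 S513
G01 X148.434 Y49.664 F1659
M5
G00 X0.000 Y0.000

Since the viewBox matches the mm dimensions, user units are millimetres directly. The only transform is the Y-flip y_m = 164.418 − y_svg.

Shape 1 is a line segment drawn with `<path>`. Its stroke #000000 means score at S513, F1659. After flipping Y the toolpath is (36.925,57.902) → (101.366,94.693).

Shape 2 is a rectangle drawn with `<rect>`. Its stroke #000000 means score at S513, F1659. After flipping Y the toolpath is (39.898,127.293) → (136.214,127.293) → (136.214,71.517) → (39.898,71.517) → (39.898,127.293), returning to the start.

Shape 3 is a open polyline drawn with `<path>`. Its stroke #ff8800 means engrave at S271, F4656. After flipping Y the toolpath is (210.863,57.742) → (101.601,139.379) → (141.543,61.269).

Shape 4 is a line segment drawn with `<line>`. Its stroke #000000 means score at S513, F1659. After flipping Y the toolpath is (13.553,49.021) → (148.434,49.664).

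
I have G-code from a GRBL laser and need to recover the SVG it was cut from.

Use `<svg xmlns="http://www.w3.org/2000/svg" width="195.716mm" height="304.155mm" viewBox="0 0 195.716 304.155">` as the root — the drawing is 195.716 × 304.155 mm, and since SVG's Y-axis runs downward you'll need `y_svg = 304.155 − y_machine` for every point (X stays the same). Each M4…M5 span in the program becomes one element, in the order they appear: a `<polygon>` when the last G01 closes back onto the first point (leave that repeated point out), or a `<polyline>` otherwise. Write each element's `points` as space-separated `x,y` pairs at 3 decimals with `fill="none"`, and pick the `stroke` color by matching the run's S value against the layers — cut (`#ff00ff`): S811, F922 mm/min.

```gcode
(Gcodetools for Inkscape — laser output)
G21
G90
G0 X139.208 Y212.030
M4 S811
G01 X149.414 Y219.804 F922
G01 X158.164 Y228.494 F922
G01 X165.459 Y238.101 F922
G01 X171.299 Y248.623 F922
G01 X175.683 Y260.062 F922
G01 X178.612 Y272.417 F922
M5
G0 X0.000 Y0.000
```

y_svg = 304.155 − y_m. Every run uses S811, so all elements get stroke `#ff00ff` (cut).

[1] open run; points: 139.208,92.125 149.414,84.351 158.164,75.661 165.459,66.054 171.299,55.532 175.683,44.093 178.612,31.738

<svg xmlns="http://www.w3.org/2000/svg" width="195.716mm" height="304.155mm" viewBox="0 0 195.716 304.155">
  <polyline points="139.208,92.125 149.414,84.351 158.164,75.661 165.459,66.054 171.299,55.532 175.683,44.093 178.612,31.738" fill="none" stroke="#ff00ff"/>
</svg>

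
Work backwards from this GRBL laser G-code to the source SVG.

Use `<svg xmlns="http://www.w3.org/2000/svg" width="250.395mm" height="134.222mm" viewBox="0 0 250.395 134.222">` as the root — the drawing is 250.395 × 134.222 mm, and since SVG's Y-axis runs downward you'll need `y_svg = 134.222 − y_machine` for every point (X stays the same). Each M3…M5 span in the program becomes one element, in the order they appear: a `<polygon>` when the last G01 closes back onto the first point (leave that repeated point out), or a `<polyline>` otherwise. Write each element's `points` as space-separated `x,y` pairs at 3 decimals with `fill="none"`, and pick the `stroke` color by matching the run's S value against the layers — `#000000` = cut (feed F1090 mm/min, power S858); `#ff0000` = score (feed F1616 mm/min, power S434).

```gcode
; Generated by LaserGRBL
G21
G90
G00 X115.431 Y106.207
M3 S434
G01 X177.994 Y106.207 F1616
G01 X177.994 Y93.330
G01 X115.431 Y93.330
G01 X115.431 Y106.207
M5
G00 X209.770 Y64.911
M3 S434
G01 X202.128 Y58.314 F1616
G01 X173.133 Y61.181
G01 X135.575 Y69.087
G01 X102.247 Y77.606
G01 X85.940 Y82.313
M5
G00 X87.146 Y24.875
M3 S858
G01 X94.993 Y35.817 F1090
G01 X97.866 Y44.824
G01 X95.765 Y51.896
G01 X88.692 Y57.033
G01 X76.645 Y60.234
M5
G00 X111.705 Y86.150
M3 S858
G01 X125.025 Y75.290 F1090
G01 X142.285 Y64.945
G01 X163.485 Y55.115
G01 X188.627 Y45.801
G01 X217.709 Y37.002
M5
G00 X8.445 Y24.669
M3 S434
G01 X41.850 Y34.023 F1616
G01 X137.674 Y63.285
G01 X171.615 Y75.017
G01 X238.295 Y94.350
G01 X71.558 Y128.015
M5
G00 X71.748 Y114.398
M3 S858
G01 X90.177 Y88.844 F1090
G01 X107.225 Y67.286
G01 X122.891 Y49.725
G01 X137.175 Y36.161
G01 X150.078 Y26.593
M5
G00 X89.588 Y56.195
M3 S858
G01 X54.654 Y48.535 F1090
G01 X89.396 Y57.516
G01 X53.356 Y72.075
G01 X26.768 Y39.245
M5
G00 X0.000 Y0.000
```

<svg xmlns="http://www.w3.org/2000/svg" width="250.395mm" height="134.222mm" viewBox="0 0 250.395 134.222">
  <polygon points="115.431,28.015 177.994,28.015 177.994,40.892 115.431,40.892" fill="none" stroke="#ff0000"/>
  <polyline points="209.770,69.311 202.128,75.908 173.133,73.041 135.575,65.135 102.247,56.616 85.940,51.909" fill="none" stroke="#ff0000"/>
  <polyline points="87.146,109.347 94.993,98.405 97.866,89.398 95.765,82.326 88.692,77.189 76.645,73.988" fill="none" stroke="#000000"/>
  <polyline points="111.705,48.072 125.025,58.932 142.285,69.277 163.485,79.107 188.627,88.421 217.709,97.220" fill="none" stroke="#000000"/>
  <polyline points="8.445,109.553 41.850,100.199 137.674,70.937 171.615,59.205 238.295,39.872 71.558,6.207" fill="none" stroke="#ff0000"/>
  <polyline points="71.748,19.824 90.177,45.378 107.225,66.936 122.891,84.497 137.175,98.061 150.078,107.629" fill="none" stroke="#000000"/>
  <polyline points="89.588,78.027 54.654,85.687 89.396,76.706 53.356,62.147 26.768,94.977" fill="none" stroke="#000000"/>
</svg>

y_svg = 134.222 − y_m.

[1] S434→`#ff0000` (score); closed run; points: 115.431,28.015 177.994,28.015 177.994,40.892 115.431,40.892

[2] S434→`#ff0000` (score); open run; points: 209.770,69.311 202.128,75.908 173.133,73.041 135.575,65.135 102.247,56.616 85.940,51.909

[3] S858→`#000000` (cut); open run; points: 87.146,109.347 94.993,98.405 97.866,89.398 95.765,82.326 88.692,77.189 76.645,73.988

[4] S858→`#000000` (cut); open run; points: 111.705,48.072 125.025,58.932 142.285,69.277 163.485,79.107 188.627,88.421 217.709,97.220

[5] S434→`#ff0000` (score); open run; points: 8.445,109.553 41.850,100.199 137.674,70.937 171.615,59.205 238.295,39.872 71.558,6.207

[6] S858→`#000000` (cut); open run; points: 71.748,19.824 90.177,45.378 107.225,66.936 122.891,84.497 137.175,98.061 150.078,107.629

[7] S858→`#000000` (cut); open run; points: 89.588,78.027 54.654,85.687 89.396,76.706 53.356,62.147 26.768,94.977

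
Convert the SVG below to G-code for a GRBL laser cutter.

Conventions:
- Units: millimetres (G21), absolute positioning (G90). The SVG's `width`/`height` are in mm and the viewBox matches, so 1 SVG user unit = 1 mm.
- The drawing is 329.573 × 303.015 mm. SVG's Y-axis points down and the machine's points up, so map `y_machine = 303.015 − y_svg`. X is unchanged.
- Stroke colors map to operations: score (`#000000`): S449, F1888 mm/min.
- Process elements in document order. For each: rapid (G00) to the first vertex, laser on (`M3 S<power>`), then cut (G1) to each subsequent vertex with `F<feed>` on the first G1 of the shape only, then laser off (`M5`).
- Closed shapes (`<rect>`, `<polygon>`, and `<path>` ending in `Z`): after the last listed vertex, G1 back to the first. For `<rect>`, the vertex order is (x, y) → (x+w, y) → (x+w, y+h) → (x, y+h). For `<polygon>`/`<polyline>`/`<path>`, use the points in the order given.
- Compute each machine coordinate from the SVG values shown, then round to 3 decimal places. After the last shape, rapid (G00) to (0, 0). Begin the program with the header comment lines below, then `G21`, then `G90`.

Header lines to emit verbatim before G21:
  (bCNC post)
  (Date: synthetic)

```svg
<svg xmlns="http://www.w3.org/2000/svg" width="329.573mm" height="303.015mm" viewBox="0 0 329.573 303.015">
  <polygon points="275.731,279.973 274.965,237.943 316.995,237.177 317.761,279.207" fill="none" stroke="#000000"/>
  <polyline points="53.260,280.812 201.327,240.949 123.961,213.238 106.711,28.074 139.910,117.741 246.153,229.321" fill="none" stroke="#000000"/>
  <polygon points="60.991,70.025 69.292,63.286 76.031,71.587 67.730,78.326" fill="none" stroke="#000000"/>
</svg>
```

1 u = 1 mm; y_m = 303.015 − y.

[1] `<polygon>` regular polygon, #000000→score S449 F1888: (275.731,23.042) → (274.965,65.072) → (316.995,65.838) → (317.761,23.808) → (275.731,23.042) (closed)

[2] `<polyline>` open polyline, #000000→score S449 F1888: (53.260,22.203) → (201.327,62.066) → (123.961,89.777) → (106.711,274.941) → (139.910,185.274) → (246.153,73.694)

[3] `<polygon>` regular polygon, #000000→score S449 F1888: (60.991,232.990) → (69.292,239.729) → (76.031,231.428) → (67.730,224.689) → (60.991,232.990) (closed)

(bCNC post)
(Date: synthetic)
G21
G90
G00 X275.731 Y23.042
M3 S449
G1 X274.965 Y65.072 F1888
G1 X316.995 Y65.838
G1 X317.761 Y23.808
G1 X275.731 Y23.042
M5
G00 X53.260 Y22.203
M3 S449
G1 X201.327 Y62.066 F1888
G1 X123.961 Y89.777
G1 X106.711 Y274.941
G1 X139.910 Y185.274
G1 X246.153 Y73.694
M5
G00 X60.991 Y232.990
M3 S449
G1 X69.292 Y239.729 F1888
G1 X76.031 Y231.428
G1 X67.730 Y224.689
G1 X60.991 Y232.990
M5
G00 X0.000 Y0.000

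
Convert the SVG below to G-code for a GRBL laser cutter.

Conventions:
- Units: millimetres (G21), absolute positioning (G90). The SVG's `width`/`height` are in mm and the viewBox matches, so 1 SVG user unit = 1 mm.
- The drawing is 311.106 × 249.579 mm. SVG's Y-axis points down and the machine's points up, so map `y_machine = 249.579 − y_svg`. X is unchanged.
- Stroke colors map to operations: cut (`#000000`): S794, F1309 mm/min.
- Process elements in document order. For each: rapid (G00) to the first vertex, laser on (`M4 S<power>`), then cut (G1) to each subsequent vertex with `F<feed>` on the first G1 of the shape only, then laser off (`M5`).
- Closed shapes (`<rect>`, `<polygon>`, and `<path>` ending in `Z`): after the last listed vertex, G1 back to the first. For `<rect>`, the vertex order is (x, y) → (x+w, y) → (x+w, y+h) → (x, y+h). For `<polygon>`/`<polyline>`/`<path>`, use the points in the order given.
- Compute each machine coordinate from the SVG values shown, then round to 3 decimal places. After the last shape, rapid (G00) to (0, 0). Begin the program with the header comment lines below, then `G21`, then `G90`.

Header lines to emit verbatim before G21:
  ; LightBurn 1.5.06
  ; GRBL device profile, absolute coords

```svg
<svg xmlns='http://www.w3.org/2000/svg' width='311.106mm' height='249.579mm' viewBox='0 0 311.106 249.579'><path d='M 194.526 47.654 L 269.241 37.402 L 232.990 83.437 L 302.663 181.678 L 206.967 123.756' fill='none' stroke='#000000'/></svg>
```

; LightBurn 1.5.06
; GRBL device profile, absolute coords
G21
G90
G00 X194.526 Y201.925
M4 S794
G1 X269.241 Y212.177 F1309
G1 X232.990 Y166.142
G1 X302.663 Y67.901
G1 X206.967 Y125.823
M5
G00 X0.000 Y0.000

Since the viewBox matches the mm dimensions, user units are millimetres directly. The only transform is the Y-flip y_m = 249.579 − y_svg.

Shape 1 is a open polyline drawn with `<path>`. Its stroke #000000 means cut at S794, F1309. After flipping Y the toolpath is (194.526,201.925) → (269.241,212.177) → (232.990,166.142) → (302.663,67.901) → (206.967,125.823).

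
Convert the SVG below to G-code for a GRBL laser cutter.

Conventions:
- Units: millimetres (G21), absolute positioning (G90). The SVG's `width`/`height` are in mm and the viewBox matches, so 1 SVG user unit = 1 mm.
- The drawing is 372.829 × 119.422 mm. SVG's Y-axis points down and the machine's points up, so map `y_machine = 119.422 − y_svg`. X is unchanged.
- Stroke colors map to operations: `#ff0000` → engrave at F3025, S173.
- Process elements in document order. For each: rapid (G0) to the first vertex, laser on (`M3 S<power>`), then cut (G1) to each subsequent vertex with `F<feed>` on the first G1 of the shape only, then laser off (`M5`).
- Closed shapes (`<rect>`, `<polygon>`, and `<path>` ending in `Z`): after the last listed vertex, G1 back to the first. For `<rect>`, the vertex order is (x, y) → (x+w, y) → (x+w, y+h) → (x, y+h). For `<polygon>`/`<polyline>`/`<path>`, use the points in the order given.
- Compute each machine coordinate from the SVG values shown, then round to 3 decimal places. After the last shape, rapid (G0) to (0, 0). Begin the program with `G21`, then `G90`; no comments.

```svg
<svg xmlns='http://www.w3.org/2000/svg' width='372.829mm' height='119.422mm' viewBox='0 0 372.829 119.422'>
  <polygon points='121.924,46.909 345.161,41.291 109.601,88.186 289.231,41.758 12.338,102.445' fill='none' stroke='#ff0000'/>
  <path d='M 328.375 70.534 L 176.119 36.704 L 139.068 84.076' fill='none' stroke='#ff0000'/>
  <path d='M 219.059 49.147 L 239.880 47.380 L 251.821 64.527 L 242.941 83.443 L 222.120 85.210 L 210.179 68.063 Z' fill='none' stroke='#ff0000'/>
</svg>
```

Since the viewBox matches the mm dimensions, user units are millimetres directly. The only transform is the Y-flip y_m = 119.422 − y_svg.

Shape 1 is a closed polygon drawn with `<polygon>`. Its stroke #ff0000 means engrave at S173, F3025. After flipping Y the toolpath is (121.924,72.513) → (345.161,78.131) → (109.601,31.236) → (289.231,77.664) → (12.338,16.977) → (121.924,72.513), returning to the start.

Shape 2 is a open polyline drawn with `<path>`. Its stroke #ff0000 means engrave at S173, F3025. After flipping Y the toolpath is (328.375,48.888) → (176.119,82.718) → (139.068,35.346).

Shape 3 is a regular polygon drawn with `<path>`. Its stroke #ff0000 means engrave at S173, F3025. After flipping Y the toolpath is (219.059,70.275) → (239.880,72.042) → (251.821,54.895) → (242.941,35.979) → (222.120,34.212) → (210.179,51.359) → (219.059,70.275), returning to the start.

G21
G90
G0 X121.924 Y72.513
M3 S173
G1 X345.161 Y78.131 F3025
G1 X109.601 Y31.236
G1 X289.231 Y77.664
G1 X12.338 Y16.977
G1 X121.924 Y72.513
M5
G0 X328.375 Y48.888
M3 S173
G1 X176.119 Y82.718 F3025
G1 X139.068 Y35.346
M5
G0 X219.059 Y70.275
M3 S173
G1 X239.880 Y72.042 F3025
G1 X251.821 Y54.895
G1 X242.941 Y35.979
G1 X222.120 Y34.212
G1 X210.179 Y51.359
G1 X219.059 Y70.275
M5
G0 X0.000 Y0.000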